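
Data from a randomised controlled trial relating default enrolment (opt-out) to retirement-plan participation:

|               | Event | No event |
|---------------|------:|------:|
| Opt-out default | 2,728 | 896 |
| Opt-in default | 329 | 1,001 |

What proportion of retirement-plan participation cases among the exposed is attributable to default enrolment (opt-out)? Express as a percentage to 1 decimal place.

67.1

Cells: a = 2728, b = 896, c = 329, d = 1001.
Risk in exposed = 2728/3624 = 0.75276; risk in unexposed = 329/1330 = 0.24737.
RR = 0.75276/0.24737 = 3.04307
AR% = (RR − 1)/RR × 100 = (3.04307 − 1)/3.04307 × 100 = 67.1384%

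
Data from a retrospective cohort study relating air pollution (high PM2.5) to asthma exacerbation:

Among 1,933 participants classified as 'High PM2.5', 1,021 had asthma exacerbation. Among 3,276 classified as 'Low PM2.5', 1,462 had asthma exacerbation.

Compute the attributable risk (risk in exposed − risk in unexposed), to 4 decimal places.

From the description: a = 1021, b = 912, c = 1462, d = 1814.
Risk in exposed = 1021/1933 = 0.528195; risk in unexposed = 1462/3276 = 0.446276.
Risk difference = 0.528195 − 0.446276 = 0.081919

0.0819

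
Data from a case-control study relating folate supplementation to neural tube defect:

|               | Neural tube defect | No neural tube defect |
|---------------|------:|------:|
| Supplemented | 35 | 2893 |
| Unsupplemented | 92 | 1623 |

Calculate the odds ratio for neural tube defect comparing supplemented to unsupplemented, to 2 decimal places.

Cells: a = 35, b = 2893, c = 92, d = 1623.
OR = (a·d)/(b·c) = (35 × 1623) / (2893 × 92) = 56805 / 266156 = 0.21343
Exposure is associated with lower odds of neural tube defect (OR = 0.21 < 1).

0.21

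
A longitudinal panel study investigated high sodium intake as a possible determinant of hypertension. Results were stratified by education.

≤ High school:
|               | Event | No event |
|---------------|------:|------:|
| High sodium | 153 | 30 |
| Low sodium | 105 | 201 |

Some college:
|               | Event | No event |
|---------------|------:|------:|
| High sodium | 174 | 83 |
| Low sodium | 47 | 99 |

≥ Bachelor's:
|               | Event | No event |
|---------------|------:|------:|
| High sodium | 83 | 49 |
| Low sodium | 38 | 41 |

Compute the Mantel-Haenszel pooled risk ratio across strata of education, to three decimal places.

RR_MH = Σ(aᵢ·n₀ᵢ/nᵢ) / Σ(cᵢ·n₁ᵢ/nᵢ), with n₁ᵢ = aᵢ+bᵢ (exposed), n₀ᵢ = cᵢ+dᵢ (unexposed), nᵢ = n₁ᵢ+n₀ᵢ.
Stratum 1 (≤ High school): n₁ = 183, n₀ = 306, n = 489; a·n₀/n = 153·306/489 = 95.7423; c·n₁/n = 105·183/489 = 39.2945
Stratum 2 (Some college): n₁ = 257, n₀ = 146, n = 403; a·n₀/n = 174·146/403 = 63.0372; c·n₁/n = 47·257/403 = 29.9727
Stratum 3 (≥ Bachelor's): n₁ = 132, n₀ = 79, n = 211; a·n₀/n = 83·79/211 = 31.0758; c·n₁/n = 38·132/211 = 23.7725
RR_MH = (95.7423 + 63.0372 + 31.0758) / (39.2945 + 29.9727 + 23.7725) = 189.8554 / 93.0397 = 2.04058

2.041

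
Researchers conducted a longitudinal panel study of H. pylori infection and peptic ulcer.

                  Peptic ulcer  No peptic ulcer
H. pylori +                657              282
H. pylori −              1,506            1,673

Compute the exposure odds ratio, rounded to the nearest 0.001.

Cells: a = 657, b = 282, c = 1506, d = 1673.
OR = (a·d)/(b·c) = (657 × 1673) / (282 × 1506) = 1099161 / 424692 = 2.58814
The odds of peptic ulcer are about 2.59 times as high in the h. pylori + group.

2.588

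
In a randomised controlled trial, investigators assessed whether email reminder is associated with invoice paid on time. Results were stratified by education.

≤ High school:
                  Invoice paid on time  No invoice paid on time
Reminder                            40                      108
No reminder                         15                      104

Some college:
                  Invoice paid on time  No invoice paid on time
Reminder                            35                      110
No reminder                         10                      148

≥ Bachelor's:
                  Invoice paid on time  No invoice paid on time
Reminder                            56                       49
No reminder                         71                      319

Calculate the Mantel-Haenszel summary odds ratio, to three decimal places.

4.111

OR_MH = Σ(aᵢdᵢ/nᵢ) / Σ(bᵢcᵢ/nᵢ), where nᵢ is the stratum total.
Stratum 1 (≤ High school): n = 267; a·d/n = 40·104/267 = 15.5805; b·c/n = 108·15/267 = 6.0674
Stratum 2 (Some college): n = 303; a·d/n = 35·148/303 = 17.0957; b·c/n = 110·10/303 = 3.6304
Stratum 3 (≥ Bachelor's): n = 495; a·d/n = 56·319/495 = 36.0889; b·c/n = 49·71/495 = 7.0283
OR_MH = (15.5805 + 17.0957 + 36.0889) / (6.0674 + 3.6304 + 7.0283) = 68.7651 / 16.7261 = 4.11126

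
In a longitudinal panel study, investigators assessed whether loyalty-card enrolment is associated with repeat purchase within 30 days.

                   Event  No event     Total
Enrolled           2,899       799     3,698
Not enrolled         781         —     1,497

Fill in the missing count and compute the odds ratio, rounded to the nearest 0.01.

3.33

The missing cell is in the unexposed row: 1497 − 781 = 716.
So a = 2899, b = 799, c = 781, d = 716.
OR = (a·d)/(b·c) = (2899 × 716) / (799 × 781) = 2075684 / 624019 = 3.32632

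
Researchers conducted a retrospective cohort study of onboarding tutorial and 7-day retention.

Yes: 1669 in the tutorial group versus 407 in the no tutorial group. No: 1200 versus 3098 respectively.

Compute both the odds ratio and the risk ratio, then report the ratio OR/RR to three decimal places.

From the description: a = 1669, b = 1200, c = 407, d = 3098.
OR = (1669·3098)/(1200·407) = 5170562/488400 = 10.58674
Risk in exposed = 1669/2869 = 0.58174; risk in unexposed = 407/3505 = 0.11612; RR = 5.00979
OR/RR = 10.58674 / 5.00979 = 2.11321
The outcome is not rare, so the OR lies further from 1 than the RR.

2.113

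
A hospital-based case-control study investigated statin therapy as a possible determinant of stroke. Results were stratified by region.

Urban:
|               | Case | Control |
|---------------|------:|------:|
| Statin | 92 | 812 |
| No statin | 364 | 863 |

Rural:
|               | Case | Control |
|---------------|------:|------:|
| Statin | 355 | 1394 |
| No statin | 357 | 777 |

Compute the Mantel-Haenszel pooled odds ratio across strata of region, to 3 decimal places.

0.427

OR_MH = Σ(aᵢdᵢ/nᵢ) / Σ(bᵢcᵢ/nᵢ), where nᵢ is the stratum total.
Stratum 1 (Urban): n = 2131; a·d/n = 92·863/2131 = 37.2576; b·c/n = 812·364/2131 = 138.6992
Stratum 2 (Rural): n = 2883; a·d/n = 355·777/2883 = 95.6764; b·c/n = 1394·357/2883 = 172.6181
OR_MH = (37.2576 + 95.6764) / (138.6992 + 172.6181) = 132.9340 / 311.3173 = 0.42700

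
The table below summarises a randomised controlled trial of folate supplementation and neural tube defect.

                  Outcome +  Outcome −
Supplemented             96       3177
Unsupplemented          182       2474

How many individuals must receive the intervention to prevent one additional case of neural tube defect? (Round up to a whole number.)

26

Risk in treated group = 96/3273 = 0.02933; risk in control = 182/2656 = 0.06852.
Absolute risk reduction = 0.06852 − 0.02933 = 0.03919
NNT = 1 / ARR = 1 / 0.03919 = 25.515 → round up → 26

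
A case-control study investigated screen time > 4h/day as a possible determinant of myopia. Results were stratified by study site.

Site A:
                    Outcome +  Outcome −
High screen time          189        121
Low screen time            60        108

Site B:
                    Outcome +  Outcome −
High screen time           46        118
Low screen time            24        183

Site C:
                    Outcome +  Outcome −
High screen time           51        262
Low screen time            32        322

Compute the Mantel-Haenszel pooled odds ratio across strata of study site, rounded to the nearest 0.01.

OR_MH = Σ(aᵢdᵢ/nᵢ) / Σ(bᵢcᵢ/nᵢ), where nᵢ is the stratum total.
Stratum 1 (Site A): n = 478; a·d/n = 189·108/478 = 42.7029; b·c/n = 121·60/478 = 15.1883
Stratum 2 (Site B): n = 371; a·d/n = 46·183/371 = 22.6900; b·c/n = 118·24/371 = 7.6334
Stratum 3 (Site C): n = 667; a·d/n = 51·322/667 = 24.6207; b·c/n = 262·32/667 = 12.5697
OR_MH = (42.7029 + 22.6900 + 24.6207) / (15.1883 + 7.6334 + 12.5697) = 90.0136 / 35.3914 = 2.54337

2.54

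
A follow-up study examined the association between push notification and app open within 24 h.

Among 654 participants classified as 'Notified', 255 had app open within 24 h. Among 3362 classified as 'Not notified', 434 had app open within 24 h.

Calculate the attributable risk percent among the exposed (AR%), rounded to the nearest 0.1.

66.9

From the description: a = 255, b = 399, c = 434, d = 2928.
Risk in exposed = 255/654 = 0.38991; risk in unexposed = 434/3362 = 0.12909.
RR = 0.38991/0.12909 = 3.02044
AR% = (RR − 1)/RR × 100 = (3.02044 − 1)/3.02044 × 100 = 66.8923%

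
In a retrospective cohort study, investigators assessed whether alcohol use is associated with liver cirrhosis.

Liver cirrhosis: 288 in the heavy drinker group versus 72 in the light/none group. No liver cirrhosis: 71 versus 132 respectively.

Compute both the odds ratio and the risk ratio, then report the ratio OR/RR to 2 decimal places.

3.27

From the description: a = 288, b = 71, c = 72, d = 132.
OR = (288·132)/(71·72) = 38016/5112 = 7.43662
Risk in exposed = 288/359 = 0.80223; risk in unexposed = 72/204 = 0.35294; RR = 2.27298
OR/RR = 7.43662 / 2.27298 = 3.27175
The outcome is not rare, so the OR lies further from 1 than the RR.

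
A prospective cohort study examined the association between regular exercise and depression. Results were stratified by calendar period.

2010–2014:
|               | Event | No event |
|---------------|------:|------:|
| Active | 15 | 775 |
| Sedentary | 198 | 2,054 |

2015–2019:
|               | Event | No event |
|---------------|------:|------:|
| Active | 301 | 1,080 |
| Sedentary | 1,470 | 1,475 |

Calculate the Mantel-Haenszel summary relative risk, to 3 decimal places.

RR_MH = Σ(aᵢ·n₀ᵢ/nᵢ) / Σ(cᵢ·n₁ᵢ/nᵢ), with n₁ᵢ = aᵢ+bᵢ (exposed), n₀ᵢ = cᵢ+dᵢ (unexposed), nᵢ = n₁ᵢ+n₀ᵢ.
Stratum 1 (2010–2014): n₁ = 790, n₀ = 2252, n = 3042; a·n₀/n = 15·2252/3042 = 11.1045; c·n₁/n = 198·790/3042 = 51.4201
Stratum 2 (2015–2019): n₁ = 1381, n₀ = 2945, n = 4326; a·n₀/n = 301·2945/4326 = 204.9110; c·n₁/n = 1470·1381/4326 = 469.2718
RR_MH = (11.1045 + 204.9110) / (51.4201 + 469.2718) = 216.0155 / 520.6920 = 0.41486

0.415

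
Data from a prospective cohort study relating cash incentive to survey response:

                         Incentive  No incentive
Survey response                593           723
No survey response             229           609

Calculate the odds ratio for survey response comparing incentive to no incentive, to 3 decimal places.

2.181

Reading the table with exposure as columns: a = 593 (Incentive, case), b = 229 (Incentive, non-case), c = 723 (No incentive, case), d = 609.
OR = (a·d)/(b·c) = (593 × 609) / (229 × 723) = 361137 / 165567 = 2.18121
The odds of survey response are about 2.18 times as high in the incentive group.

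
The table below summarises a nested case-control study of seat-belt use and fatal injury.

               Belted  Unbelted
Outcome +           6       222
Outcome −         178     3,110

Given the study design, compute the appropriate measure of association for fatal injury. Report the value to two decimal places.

Reading the table with exposure as columns: a = 6 (Belted, case), b = 178 (Belted, non-case), c = 222 (Unbelted, case), d = 3110.
This is a nested case-control study: participants were sampled on outcome status, so risks in the source population cannot be estimated directly — relative risk is not valid here. The odds ratio is the appropriate measure.
OR = (a·d)/(b·c) = (6 × 3110) / (178 × 222) = 18660 / 39516 = 0.47221

0.47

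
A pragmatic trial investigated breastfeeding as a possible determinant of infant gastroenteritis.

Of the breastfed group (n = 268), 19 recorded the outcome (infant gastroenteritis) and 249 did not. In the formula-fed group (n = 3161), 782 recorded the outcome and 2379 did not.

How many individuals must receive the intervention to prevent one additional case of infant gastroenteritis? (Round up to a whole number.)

6

Risk in treated group = 19/268 = 0.07090; risk in control = 782/3161 = 0.24739.
Absolute risk reduction = 0.24739 − 0.07090 = 0.17649
NNT = 1 / ARR = 1 / 0.17649 = 5.666 → round up → 6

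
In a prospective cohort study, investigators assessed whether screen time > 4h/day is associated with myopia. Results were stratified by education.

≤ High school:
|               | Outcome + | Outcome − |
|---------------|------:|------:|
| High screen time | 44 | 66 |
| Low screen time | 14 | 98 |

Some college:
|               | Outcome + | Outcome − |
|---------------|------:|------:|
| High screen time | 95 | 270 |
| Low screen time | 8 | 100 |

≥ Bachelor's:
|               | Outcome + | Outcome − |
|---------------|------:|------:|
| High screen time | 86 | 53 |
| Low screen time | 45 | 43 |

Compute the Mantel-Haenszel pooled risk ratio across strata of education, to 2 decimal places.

RR_MH = Σ(aᵢ·n₀ᵢ/nᵢ) / Σ(cᵢ·n₁ᵢ/nᵢ), with n₁ᵢ = aᵢ+bᵢ (exposed), n₀ᵢ = cᵢ+dᵢ (unexposed), nᵢ = n₁ᵢ+n₀ᵢ.
Stratum 1 (≤ High school): n₁ = 110, n₀ = 112, n = 222; a·n₀/n = 44·112/222 = 22.1982; c·n₁/n = 14·110/222 = 6.9369
Stratum 2 (Some college): n₁ = 365, n₀ = 108, n = 473; a·n₀/n = 95·108/473 = 21.6913; c·n₁/n = 8·365/473 = 6.1734
Stratum 3 (≥ Bachelor's): n₁ = 139, n₀ = 88, n = 227; a·n₀/n = 86·88/227 = 33.3392; c·n₁/n = 45·139/227 = 27.5551
RR_MH = (22.1982 + 21.6913 + 33.3392) / (6.9369 + 6.1734 + 27.5551) = 77.2287 / 40.6654 = 1.89913

1.90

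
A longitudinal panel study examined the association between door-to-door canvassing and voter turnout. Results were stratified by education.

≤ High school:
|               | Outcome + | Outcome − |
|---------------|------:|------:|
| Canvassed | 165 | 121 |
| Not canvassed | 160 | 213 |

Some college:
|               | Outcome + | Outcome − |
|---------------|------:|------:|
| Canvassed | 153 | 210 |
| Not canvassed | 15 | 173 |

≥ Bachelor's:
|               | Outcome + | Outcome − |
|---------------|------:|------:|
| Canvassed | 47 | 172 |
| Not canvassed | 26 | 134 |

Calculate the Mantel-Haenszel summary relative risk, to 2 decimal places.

RR_MH = Σ(aᵢ·n₀ᵢ/nᵢ) / Σ(cᵢ·n₁ᵢ/nᵢ), with n₁ᵢ = aᵢ+bᵢ (exposed), n₀ᵢ = cᵢ+dᵢ (unexposed), nᵢ = n₁ᵢ+n₀ᵢ.
Stratum 1 (≤ High school): n₁ = 286, n₀ = 373, n = 659; a·n₀/n = 165·373/659 = 93.3915; c·n₁/n = 160·286/659 = 69.4385
Stratum 2 (Some college): n₁ = 363, n₀ = 188, n = 551; a·n₀/n = 153·188/551 = 52.2033; c·n₁/n = 15·363/551 = 9.8820
Stratum 3 (≥ Bachelor's): n₁ = 219, n₀ = 160, n = 379; a·n₀/n = 47·160/379 = 19.8417; c·n₁/n = 26·219/379 = 15.0237
RR_MH = (93.3915 + 52.2033 + 19.8417) / (69.4385 + 9.8820 + 15.0237) = 165.4365 / 94.3443 = 1.75354

1.75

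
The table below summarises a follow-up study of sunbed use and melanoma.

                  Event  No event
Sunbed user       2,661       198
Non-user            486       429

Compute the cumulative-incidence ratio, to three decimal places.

1.752

Cells: a = 2661, b = 198, c = 486, d = 429.
Risk in exposed = 2661/2859 = 0.93075; risk in unexposed = 486/915 = 0.53115.
RR = 0.93075 / 0.53115 = 1.75233
The risk among the exposed is 1.75 times that among the unexposed.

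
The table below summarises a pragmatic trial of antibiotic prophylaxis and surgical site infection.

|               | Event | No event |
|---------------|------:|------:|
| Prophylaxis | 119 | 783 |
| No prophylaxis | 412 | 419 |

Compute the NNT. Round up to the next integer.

3

Risk in treated group = 119/902 = 0.13193; risk in control = 412/831 = 0.49579.
Absolute risk reduction = 0.49579 − 0.13193 = 0.36386
NNT = 1 / ARR = 1 / 0.36386 = 2.748 → round up → 3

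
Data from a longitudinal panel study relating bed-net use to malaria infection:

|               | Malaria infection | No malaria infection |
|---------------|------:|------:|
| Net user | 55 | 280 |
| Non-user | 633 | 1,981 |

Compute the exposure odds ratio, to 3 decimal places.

Cells: a = 55, b = 280, c = 633, d = 1981.
OR = (a·d)/(b·c) = (55 × 1981) / (280 × 633) = 108955 / 177240 = 0.61473
Exposure is associated with lower odds of malaria infection (OR = 0.61 < 1).

0.615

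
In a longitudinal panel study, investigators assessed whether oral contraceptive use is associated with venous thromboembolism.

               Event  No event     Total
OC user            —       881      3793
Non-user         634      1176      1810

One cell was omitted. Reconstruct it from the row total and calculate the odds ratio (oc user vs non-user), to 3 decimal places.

The missing cell is in the exposed row: 3793 − 881 = 2912.
So a = 2912, b = 881, c = 634, d = 1176.
OR = (a·d)/(b·c) = (2912 × 1176) / (881 × 634) = 3424512 / 558554 = 6.13103

6.131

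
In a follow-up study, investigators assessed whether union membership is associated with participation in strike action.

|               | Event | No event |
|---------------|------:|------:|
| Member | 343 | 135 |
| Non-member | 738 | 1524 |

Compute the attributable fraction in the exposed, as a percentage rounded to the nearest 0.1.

Cells: a = 343, b = 135, c = 738, d = 1524.
Risk in exposed = 343/478 = 0.71757; risk in unexposed = 738/2262 = 0.32626.
RR = 0.71757/0.32626 = 2.19939
AR% = (RR − 1)/RR × 100 = (2.19939 − 1)/2.19939 × 100 = 54.5329%

54.5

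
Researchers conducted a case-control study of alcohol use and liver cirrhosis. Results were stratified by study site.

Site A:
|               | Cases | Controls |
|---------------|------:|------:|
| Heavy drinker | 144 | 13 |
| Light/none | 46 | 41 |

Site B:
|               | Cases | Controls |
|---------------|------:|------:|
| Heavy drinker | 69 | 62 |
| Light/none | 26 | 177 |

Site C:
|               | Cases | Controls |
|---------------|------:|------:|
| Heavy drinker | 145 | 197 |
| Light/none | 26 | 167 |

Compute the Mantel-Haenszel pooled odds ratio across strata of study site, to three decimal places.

6.292

OR_MH = Σ(aᵢdᵢ/nᵢ) / Σ(bᵢcᵢ/nᵢ), where nᵢ is the stratum total.
Stratum 1 (Site A): n = 244; a·d/n = 144·41/244 = 24.1967; b·c/n = 13·46/244 = 2.4508
Stratum 2 (Site B): n = 334; a·d/n = 69·177/334 = 36.5659; b·c/n = 62·26/334 = 4.8263
Stratum 3 (Site C): n = 535; a·d/n = 145·167/535 = 45.2617; b·c/n = 197·26/535 = 9.5738
OR_MH = (24.1967 + 36.5659 + 45.2617) / (2.4508 + 4.8263 + 9.5738) = 106.0243 / 16.8510 = 6.29187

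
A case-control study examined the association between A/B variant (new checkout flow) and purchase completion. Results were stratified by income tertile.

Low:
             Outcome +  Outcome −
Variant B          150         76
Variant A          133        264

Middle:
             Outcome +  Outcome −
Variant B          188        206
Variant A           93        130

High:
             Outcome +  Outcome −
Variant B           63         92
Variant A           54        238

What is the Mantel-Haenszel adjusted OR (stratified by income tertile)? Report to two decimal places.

2.34

OR_MH = Σ(aᵢdᵢ/nᵢ) / Σ(bᵢcᵢ/nᵢ), where nᵢ is the stratum total.
Stratum 1 (Low): n = 623; a·d/n = 150·264/623 = 63.5634; b·c/n = 76·133/623 = 16.2247
Stratum 2 (Middle): n = 617; a·d/n = 188·130/617 = 39.6110; b·c/n = 206·93/617 = 31.0502
Stratum 3 (High): n = 447; a·d/n = 63·238/447 = 33.5436; b·c/n = 92·54/447 = 11.1141
OR_MH = (63.5634 + 39.6110 + 33.5436) / (16.2247 + 31.0502 + 11.1141) = 136.7180 / 58.3891 = 2.34150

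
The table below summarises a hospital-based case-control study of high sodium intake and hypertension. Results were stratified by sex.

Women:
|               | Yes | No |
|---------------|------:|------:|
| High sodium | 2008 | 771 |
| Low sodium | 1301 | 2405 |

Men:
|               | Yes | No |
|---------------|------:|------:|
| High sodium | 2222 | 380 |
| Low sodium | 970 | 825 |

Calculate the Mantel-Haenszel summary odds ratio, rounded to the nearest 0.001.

4.870

OR_MH = Σ(aᵢdᵢ/nᵢ) / Σ(bᵢcᵢ/nᵢ), where nᵢ is the stratum total.
Stratum 1 (Women): n = 6485; a·d/n = 2008·2405/6485 = 744.6785; b·c/n = 771·1301/6485 = 154.6756
Stratum 2 (Men): n = 4397; a·d/n = 2222·825/4397 = 416.9093; b·c/n = 380·970/4397 = 83.8299
OR_MH = (744.6785 + 416.9093) / (154.6756 + 83.8299) = 1161.5877 / 238.5054 = 4.87028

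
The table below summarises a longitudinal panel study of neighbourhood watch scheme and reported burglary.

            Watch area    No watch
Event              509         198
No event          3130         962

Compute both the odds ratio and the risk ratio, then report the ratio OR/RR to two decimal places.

0.96

Reading the table with exposure as columns: a = 509 (Watch area, case), b = 3130 (Watch area, non-case), c = 198 (No watch, case), d = 962.
OR = (509·962)/(3130·198) = 489658/619740 = 0.79010
Risk in exposed = 509/3639 = 0.13987; risk in unexposed = 198/1160 = 0.17069; RR = 0.81946
OR/RR = 0.79010 / 0.81946 = 0.96417
The outcome is not rare, so the OR lies further from 1 than the RR.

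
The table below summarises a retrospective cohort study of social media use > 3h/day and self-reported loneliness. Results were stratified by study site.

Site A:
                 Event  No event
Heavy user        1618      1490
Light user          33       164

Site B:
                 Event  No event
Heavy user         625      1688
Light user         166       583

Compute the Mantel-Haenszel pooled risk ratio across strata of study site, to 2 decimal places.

1.59

RR_MH = Σ(aᵢ·n₀ᵢ/nᵢ) / Σ(cᵢ·n₁ᵢ/nᵢ), with n₁ᵢ = aᵢ+bᵢ (exposed), n₀ᵢ = cᵢ+dᵢ (unexposed), nᵢ = n₁ᵢ+n₀ᵢ.
Stratum 1 (Site A): n₁ = 3108, n₀ = 197, n = 3305; a·n₀/n = 1618·197/3305 = 96.4436; c·n₁/n = 33·3108/3305 = 31.0330
Stratum 2 (Site B): n₁ = 2313, n₀ = 749, n = 3062; a·n₀/n = 625·749/3062 = 152.8821; c·n₁/n = 166·2313/3062 = 125.3945
RR_MH = (96.4436 + 152.8821) / (31.0330 + 125.3945) = 249.3257 / 156.4275 = 1.59387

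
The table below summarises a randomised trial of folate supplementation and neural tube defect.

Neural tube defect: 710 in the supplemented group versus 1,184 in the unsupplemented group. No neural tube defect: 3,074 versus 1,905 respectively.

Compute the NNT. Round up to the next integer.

6

Risk in treated group = 710/3784 = 0.18763; risk in control = 1184/3089 = 0.38330.
Absolute risk reduction = 0.38330 − 0.18763 = 0.19566
NNT = 1 / ARR = 1 / 0.19566 = 5.111 → round up → 6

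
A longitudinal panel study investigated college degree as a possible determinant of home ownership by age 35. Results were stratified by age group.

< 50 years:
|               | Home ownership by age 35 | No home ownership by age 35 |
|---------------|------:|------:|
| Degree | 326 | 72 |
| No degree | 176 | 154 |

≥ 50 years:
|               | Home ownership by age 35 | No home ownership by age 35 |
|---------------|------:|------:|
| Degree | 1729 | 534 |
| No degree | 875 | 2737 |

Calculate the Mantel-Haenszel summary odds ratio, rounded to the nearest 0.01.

OR_MH = Σ(aᵢdᵢ/nᵢ) / Σ(bᵢcᵢ/nᵢ), where nᵢ is the stratum total.
Stratum 1 (< 50 years): n = 728; a·d/n = 326·154/728 = 68.9615; b·c/n = 72·176/728 = 17.4066
Stratum 2 (≥ 50 years): n = 5875; a·d/n = 1729·2737/5875 = 805.4933; b·c/n = 534·875/5875 = 79.5319
OR_MH = (68.9615 + 805.4933) / (17.4066 + 79.5319) = 874.4548 / 96.9385 = 9.02072

9.02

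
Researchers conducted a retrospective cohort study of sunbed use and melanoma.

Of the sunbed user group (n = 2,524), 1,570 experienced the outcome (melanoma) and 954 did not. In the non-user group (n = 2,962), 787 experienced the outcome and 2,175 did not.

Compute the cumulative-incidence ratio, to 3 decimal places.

From the description: a = 1570, b = 954, c = 787, d = 2175.
Risk in exposed = 1570/2524 = 0.62203; risk in unexposed = 787/2962 = 0.26570.
RR = 0.62203 / 0.26570 = 2.34110
The risk among the exposed is 2.34 times that among the unexposed.

2.341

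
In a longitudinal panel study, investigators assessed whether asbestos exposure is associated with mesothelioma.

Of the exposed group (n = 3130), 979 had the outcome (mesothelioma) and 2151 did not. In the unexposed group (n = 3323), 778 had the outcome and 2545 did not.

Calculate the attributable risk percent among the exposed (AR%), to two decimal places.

25.15

From the description: a = 979, b = 2151, c = 778, d = 2545.
Risk in exposed = 979/3130 = 0.31278; risk in unexposed = 778/3323 = 0.23413.
RR = 0.31278/0.23413 = 1.33595
AR% = (RR − 1)/RR × 100 = (1.33595 − 1)/1.33595 × 100 = 25.1467%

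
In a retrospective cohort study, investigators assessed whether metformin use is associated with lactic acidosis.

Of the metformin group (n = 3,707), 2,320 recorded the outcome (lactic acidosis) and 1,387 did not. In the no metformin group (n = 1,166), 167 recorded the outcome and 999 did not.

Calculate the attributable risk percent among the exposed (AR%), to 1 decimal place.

77.1

From the description: a = 2320, b = 1387, c = 167, d = 999.
Risk in exposed = 2320/3707 = 0.62584; risk in unexposed = 167/1166 = 0.14322.
RR = 0.62584/0.14322 = 4.36966
AR% = (RR − 1)/RR × 100 = (4.36966 − 1)/4.36966 × 100 = 77.1149%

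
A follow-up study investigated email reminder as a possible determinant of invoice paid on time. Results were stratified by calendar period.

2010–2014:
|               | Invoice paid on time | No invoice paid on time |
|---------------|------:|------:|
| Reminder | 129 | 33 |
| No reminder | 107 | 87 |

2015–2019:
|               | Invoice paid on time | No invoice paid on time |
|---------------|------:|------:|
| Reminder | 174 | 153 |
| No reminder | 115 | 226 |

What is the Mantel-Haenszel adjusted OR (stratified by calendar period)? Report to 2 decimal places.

2.49

OR_MH = Σ(aᵢdᵢ/nᵢ) / Σ(bᵢcᵢ/nᵢ), where nᵢ is the stratum total.
Stratum 1 (2010–2014): n = 356; a·d/n = 129·87/356 = 31.5253; b·c/n = 33·107/356 = 9.9185
Stratum 2 (2015–2019): n = 668; a·d/n = 174·226/668 = 58.8683; b·c/n = 153·115/668 = 26.3398
OR_MH = (31.5253 + 58.8683) / (9.9185 + 26.3398) = 90.3935 / 36.2584 = 2.49304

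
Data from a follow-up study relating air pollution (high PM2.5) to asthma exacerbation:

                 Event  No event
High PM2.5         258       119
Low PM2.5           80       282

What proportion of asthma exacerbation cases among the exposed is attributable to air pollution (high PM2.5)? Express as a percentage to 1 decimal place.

Cells: a = 258, b = 119, c = 80, d = 282.
Risk in exposed = 258/377 = 0.68435; risk in unexposed = 80/362 = 0.22099.
RR = 0.68435/0.22099 = 3.09668
AR% = (RR − 1)/RR × 100 = (3.09668 − 1)/3.09668 × 100 = 67.7074%

67.7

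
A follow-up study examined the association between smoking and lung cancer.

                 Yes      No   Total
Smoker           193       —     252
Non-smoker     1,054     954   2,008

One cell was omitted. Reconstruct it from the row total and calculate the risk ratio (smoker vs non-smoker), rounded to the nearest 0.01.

The missing cell is in the exposed row: 252 − 193 = 59.
So a = 193, b = 59, c = 1054, d = 954.
RR = [a/(a+b)] / [c/(c+d)] = (193/252) / (1054/2008) = 0.76587/0.52490 = 1.45908

1.46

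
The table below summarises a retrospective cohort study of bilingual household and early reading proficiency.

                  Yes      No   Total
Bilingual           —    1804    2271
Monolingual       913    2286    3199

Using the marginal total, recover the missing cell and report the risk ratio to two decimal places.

0.72

The missing cell is in the exposed row: 2271 − 1804 = 467.
So a = 467, b = 1804, c = 913, d = 2286.
RR = [a/(a+b)] / [c/(c+d)] = (467/2271) / (913/3199) = 0.20564/0.28540 = 0.72052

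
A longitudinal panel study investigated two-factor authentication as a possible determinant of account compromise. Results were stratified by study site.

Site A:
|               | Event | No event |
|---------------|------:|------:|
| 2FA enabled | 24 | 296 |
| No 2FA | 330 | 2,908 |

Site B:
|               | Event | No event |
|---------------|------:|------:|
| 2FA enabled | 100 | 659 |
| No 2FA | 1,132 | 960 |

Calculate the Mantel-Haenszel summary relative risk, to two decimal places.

0.29

RR_MH = Σ(aᵢ·n₀ᵢ/nᵢ) / Σ(cᵢ·n₁ᵢ/nᵢ), with n₁ᵢ = aᵢ+bᵢ (exposed), n₀ᵢ = cᵢ+dᵢ (unexposed), nᵢ = n₁ᵢ+n₀ᵢ.
Stratum 1 (Site A): n₁ = 320, n₀ = 3238, n = 3558; a·n₀/n = 24·3238/3558 = 21.8415; c·n₁/n = 330·320/3558 = 29.6796
Stratum 2 (Site B): n₁ = 759, n₀ = 2092, n = 2851; a·n₀/n = 100·2092/2851 = 73.3778; c·n₁/n = 1132·759/2851 = 301.3637
RR_MH = (21.8415 + 73.3778) / (29.6796 + 301.3637) = 95.2192 / 331.0433 = 0.28763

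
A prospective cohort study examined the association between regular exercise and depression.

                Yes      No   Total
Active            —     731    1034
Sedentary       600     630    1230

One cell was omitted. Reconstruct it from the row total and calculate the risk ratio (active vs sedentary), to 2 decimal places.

0.60

The missing cell is in the exposed row: 1034 − 731 = 303.
So a = 303, b = 731, c = 600, d = 630.
RR = [a/(a+b)] / [c/(c+d)] = (303/1034) / (600/1230) = 0.29304/0.48780 = 0.60073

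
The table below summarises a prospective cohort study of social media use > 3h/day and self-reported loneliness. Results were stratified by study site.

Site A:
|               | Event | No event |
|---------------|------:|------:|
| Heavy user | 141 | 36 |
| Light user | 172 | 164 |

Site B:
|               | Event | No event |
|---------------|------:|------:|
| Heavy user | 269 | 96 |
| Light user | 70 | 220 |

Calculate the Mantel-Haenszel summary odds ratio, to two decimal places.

OR_MH = Σ(aᵢdᵢ/nᵢ) / Σ(bᵢcᵢ/nᵢ), where nᵢ is the stratum total.
Stratum 1 (Site A): n = 513; a·d/n = 141·164/513 = 45.0760; b·c/n = 36·172/513 = 12.0702
Stratum 2 (Site B): n = 655; a·d/n = 269·220/655 = 90.3511; b·c/n = 96·70/655 = 10.2595
OR_MH = (45.0760 + 90.3511) / (12.0702 + 10.2595) = 135.4272 / 22.3297 = 6.06489

6.06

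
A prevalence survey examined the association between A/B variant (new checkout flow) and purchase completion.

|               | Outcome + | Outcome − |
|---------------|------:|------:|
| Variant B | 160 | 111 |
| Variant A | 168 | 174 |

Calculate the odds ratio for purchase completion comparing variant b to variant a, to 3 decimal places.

Cells: a = 160, b = 111, c = 168, d = 174.
OR = (a·d)/(b·c) = (160 × 174) / (111 × 168) = 27840 / 18648 = 1.49292
The odds of purchase completion are about 1.49 times as high in the variant b group.

1.493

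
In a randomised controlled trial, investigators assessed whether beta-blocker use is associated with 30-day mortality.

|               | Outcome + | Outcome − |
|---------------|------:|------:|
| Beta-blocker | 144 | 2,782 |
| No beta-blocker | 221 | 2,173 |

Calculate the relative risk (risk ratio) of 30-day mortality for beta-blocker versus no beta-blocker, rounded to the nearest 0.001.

Cells: a = 144, b = 2782, c = 221, d = 2173.
Risk in exposed = 144/2926 = 0.04921; risk in unexposed = 221/2394 = 0.09231.
RR = 0.04921 / 0.09231 = 0.53311
The risk is 47% lower among the exposed than among the unexposed.

0.533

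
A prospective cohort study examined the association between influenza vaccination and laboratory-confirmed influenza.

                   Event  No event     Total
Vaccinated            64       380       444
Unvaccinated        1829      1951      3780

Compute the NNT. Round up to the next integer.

3

Risk in treated group = 64/444 = 0.14414; risk in control = 1829/3780 = 0.48386.
Absolute risk reduction = 0.48386 − 0.14414 = 0.33972
NNT = 1 / ARR = 1 / 0.33972 = 2.944 → round up → 3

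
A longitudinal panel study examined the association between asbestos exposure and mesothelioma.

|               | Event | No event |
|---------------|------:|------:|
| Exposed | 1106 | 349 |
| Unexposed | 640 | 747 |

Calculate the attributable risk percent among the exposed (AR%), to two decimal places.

Cells: a = 1106, b = 349, c = 640, d = 747.
Risk in exposed = 1106/1455 = 0.76014; risk in unexposed = 640/1387 = 0.46143.
RR = 0.76014/0.46143 = 1.64736
AR% = (RR − 1)/RR × 100 = (1.64736 − 1)/1.64736 × 100 = 39.2968%

39.30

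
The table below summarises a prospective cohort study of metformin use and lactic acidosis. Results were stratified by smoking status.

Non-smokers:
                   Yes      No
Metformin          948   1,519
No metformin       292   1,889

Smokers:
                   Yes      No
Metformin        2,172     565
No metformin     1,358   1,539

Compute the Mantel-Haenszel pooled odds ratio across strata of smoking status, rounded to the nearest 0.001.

OR_MH = Σ(aᵢdᵢ/nᵢ) / Σ(bᵢcᵢ/nᵢ), where nᵢ is the stratum total.
Stratum 1 (Non-smokers): n = 4648; a·d/n = 948·1889/4648 = 385.2780; b·c/n = 1519·292/4648 = 95.4277
Stratum 2 (Smokers): n = 5634; a·d/n = 2172·1539/5634 = 593.3099; b·c/n = 565·1358/5634 = 136.1857
OR_MH = (385.2780 + 593.3099) / (95.4277 + 136.1857) = 978.5879 / 231.6134 = 4.22509

4.225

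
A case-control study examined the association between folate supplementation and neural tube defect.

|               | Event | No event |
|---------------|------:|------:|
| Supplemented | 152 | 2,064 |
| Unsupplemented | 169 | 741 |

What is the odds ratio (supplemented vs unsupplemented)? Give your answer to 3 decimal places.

0.323

Cells: a = 152, b = 2064, c = 169, d = 741.
OR = (a·d)/(b·c) = (152 × 741) / (2064 × 169) = 112632 / 348816 = 0.32290
Exposure is associated with lower odds of neural tube defect (OR = 0.32 < 1).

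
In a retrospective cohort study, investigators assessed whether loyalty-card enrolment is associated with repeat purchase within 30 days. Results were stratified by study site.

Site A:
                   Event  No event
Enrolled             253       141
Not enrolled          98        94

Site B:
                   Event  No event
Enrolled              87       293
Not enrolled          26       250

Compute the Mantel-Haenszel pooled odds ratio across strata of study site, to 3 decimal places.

2.095

OR_MH = Σ(aᵢdᵢ/nᵢ) / Σ(bᵢcᵢ/nᵢ), where nᵢ is the stratum total.
Stratum 1 (Site A): n = 586; a·d/n = 253·94/586 = 40.5836; b·c/n = 141·98/586 = 23.5802
Stratum 2 (Site B): n = 656; a·d/n = 87·250/656 = 33.1555; b·c/n = 293·26/656 = 11.6128
OR_MH = (40.5836 + 33.1555) / (23.5802 + 11.6128) = 73.7391 / 35.1930 = 2.09528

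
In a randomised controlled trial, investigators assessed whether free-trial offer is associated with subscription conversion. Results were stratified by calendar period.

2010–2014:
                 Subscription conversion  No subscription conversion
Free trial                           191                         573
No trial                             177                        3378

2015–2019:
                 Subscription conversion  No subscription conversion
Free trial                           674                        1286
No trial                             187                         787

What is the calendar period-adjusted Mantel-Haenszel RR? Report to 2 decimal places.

2.44

RR_MH = Σ(aᵢ·n₀ᵢ/nᵢ) / Σ(cᵢ·n₁ᵢ/nᵢ), with n₁ᵢ = aᵢ+bᵢ (exposed), n₀ᵢ = cᵢ+dᵢ (unexposed), nᵢ = n₁ᵢ+n₀ᵢ.
Stratum 1 (2010–2014): n₁ = 764, n₀ = 3555, n = 4319; a·n₀/n = 191·3555/4319 = 157.2135; c·n₁/n = 177·764/4319 = 31.3100
Stratum 2 (2015–2019): n₁ = 1960, n₀ = 974, n = 2934; a·n₀/n = 674·974/2934 = 223.7478; c·n₁/n = 187·1960/2934 = 124.9216
RR_MH = (157.2135 + 223.7478) / (31.3100 + 124.9216) = 380.9613 / 156.2316 = 2.43844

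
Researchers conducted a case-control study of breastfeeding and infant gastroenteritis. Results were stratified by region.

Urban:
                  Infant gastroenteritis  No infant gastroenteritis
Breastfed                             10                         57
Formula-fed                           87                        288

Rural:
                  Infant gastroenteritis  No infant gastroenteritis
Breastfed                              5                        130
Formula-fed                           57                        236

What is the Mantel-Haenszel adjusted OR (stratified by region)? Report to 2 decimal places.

0.32

OR_MH = Σ(aᵢdᵢ/nᵢ) / Σ(bᵢcᵢ/nᵢ), where nᵢ is the stratum total.
Stratum 1 (Urban): n = 442; a·d/n = 10·288/442 = 6.5158; b·c/n = 57·87/442 = 11.2195
Stratum 2 (Rural): n = 428; a·d/n = 5·236/428 = 2.7570; b·c/n = 130·57/428 = 17.3131
OR_MH = (6.5158 + 2.7570) / (11.2195 + 17.3131) = 9.2728 / 28.5325 = 0.32499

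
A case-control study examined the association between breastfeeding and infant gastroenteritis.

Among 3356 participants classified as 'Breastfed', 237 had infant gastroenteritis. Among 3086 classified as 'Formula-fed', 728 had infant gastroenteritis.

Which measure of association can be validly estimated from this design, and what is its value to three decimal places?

From the description: a = 237, b = 3119, c = 728, d = 2358.
This is a case-control study: participants were sampled on outcome status, so risks in the source population cannot be estimated directly — relative risk is not valid here. The odds ratio is the appropriate measure.
OR = (a·d)/(b·c) = (237 × 2358) / (3119 × 728) = 558846 / 2270632 = 0.24612

0.246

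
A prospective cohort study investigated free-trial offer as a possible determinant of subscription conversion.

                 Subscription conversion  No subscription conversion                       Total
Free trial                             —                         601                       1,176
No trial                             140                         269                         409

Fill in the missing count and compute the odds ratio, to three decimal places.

1.838

The missing cell is in the exposed row: 1176 − 601 = 575.
So a = 575, b = 601, c = 140, d = 269.
OR = (a·d)/(b·c) = (575 × 269) / (601 × 140) = 154675 / 84140 = 1.83831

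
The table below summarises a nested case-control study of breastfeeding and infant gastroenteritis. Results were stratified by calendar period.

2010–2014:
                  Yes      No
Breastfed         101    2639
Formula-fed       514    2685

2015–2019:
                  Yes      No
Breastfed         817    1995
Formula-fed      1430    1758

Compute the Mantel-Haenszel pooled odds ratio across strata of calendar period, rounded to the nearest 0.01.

OR_MH = Σ(aᵢdᵢ/nᵢ) / Σ(bᵢcᵢ/nᵢ), where nᵢ is the stratum total.
Stratum 1 (2010–2014): n = 5939; a·d/n = 101·2685/5939 = 45.6617; b·c/n = 2639·514/5939 = 228.3964
Stratum 2 (2015–2019): n = 6000; a·d/n = 817·1758/6000 = 239.3810; b·c/n = 1995·1430/6000 = 475.4750
OR_MH = (45.6617 + 239.3810) / (228.3964 + 475.4750) = 285.0427 / 703.8714 = 0.40496

0.40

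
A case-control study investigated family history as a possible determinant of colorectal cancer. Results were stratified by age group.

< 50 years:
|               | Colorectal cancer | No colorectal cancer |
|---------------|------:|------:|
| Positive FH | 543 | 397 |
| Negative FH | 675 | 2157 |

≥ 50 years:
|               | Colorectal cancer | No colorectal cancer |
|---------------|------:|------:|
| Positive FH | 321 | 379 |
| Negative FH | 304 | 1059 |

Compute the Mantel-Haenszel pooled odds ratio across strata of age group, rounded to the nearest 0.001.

3.746

OR_MH = Σ(aᵢdᵢ/nᵢ) / Σ(bᵢcᵢ/nᵢ), where nᵢ is the stratum total.
Stratum 1 (< 50 years): n = 3772; a·d/n = 543·2157/3772 = 310.5119; b·c/n = 397·675/3772 = 71.0432
Stratum 2 (≥ 50 years): n = 2063; a·d/n = 321·1059/2063 = 164.7790; b·c/n = 379·304/2063 = 55.8488
OR_MH = (310.5119 + 164.7790) / (71.0432 + 55.8488) = 475.2909 / 126.8920 = 3.74563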